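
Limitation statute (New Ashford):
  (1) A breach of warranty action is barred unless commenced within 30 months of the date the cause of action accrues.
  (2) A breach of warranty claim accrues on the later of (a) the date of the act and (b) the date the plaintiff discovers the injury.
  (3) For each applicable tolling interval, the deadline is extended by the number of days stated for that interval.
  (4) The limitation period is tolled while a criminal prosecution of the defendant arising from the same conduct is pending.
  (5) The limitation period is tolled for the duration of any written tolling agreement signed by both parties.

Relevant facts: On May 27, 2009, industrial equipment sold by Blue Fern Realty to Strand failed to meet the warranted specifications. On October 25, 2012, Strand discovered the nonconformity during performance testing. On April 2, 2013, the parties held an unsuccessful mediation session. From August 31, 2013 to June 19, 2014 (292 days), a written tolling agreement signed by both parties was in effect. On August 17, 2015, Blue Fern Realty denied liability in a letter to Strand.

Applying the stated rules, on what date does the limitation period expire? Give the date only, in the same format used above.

The claim accrued on October 25, 2012 — the later of the May 27, 2009 act and the October 25, 2012 discovery.
Adding the 30 months base period to October 25, 2012 gives a deadline of April 25, 2015, before any tolling.
The written tolling agreement from August 31, 2013 to June 19, 2014 tolled the period for 292 days, extending the deadline to February 11, 2016.
Nothing else in the chronology tolls or restarts the period.

February 11, 2016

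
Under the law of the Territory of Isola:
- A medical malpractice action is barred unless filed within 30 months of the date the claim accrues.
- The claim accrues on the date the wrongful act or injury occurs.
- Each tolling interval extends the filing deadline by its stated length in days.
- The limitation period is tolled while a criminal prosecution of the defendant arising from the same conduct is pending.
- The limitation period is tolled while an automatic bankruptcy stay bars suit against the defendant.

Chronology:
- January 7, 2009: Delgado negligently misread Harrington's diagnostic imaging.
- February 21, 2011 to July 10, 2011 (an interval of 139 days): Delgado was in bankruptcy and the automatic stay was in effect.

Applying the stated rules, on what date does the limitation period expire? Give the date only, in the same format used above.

The limitation period began to run on January 7, 2009.
Adding the 30 months base period to January 7, 2009 gives a deadline of July 7, 2011, before any tolling.
The period was tolled for 139 days by the automatic bankruptcy stay (February 21, 2011 to July 10, 2011), pushing the deadline to November 23, 2011.

November 23, 2011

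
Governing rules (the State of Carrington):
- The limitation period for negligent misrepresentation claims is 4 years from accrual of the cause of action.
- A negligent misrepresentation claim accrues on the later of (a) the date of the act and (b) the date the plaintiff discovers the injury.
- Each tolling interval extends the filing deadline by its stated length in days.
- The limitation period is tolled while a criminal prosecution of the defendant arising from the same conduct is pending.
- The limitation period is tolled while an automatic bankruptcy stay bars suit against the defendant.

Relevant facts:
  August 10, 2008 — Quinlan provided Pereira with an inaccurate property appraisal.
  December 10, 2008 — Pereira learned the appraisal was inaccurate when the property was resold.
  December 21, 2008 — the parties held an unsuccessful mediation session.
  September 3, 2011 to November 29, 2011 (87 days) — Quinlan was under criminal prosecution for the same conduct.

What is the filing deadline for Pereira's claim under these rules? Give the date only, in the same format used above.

March 7, 2013

Taking the later of the act (August 10, 2008) and discovery (December 10, 2008), the claim accrued on December 10, 2008.
Adding the 4 years base period to December 10, 2008 gives a deadline of December 10, 2012, before any tolling.
The period was tolled for 87 days by the pending criminal prosecution (September 3, 2011 to November 29, 2011), pushing the deadline to March 7, 2013.
Nothing else in the chronology tolls or restarts the period.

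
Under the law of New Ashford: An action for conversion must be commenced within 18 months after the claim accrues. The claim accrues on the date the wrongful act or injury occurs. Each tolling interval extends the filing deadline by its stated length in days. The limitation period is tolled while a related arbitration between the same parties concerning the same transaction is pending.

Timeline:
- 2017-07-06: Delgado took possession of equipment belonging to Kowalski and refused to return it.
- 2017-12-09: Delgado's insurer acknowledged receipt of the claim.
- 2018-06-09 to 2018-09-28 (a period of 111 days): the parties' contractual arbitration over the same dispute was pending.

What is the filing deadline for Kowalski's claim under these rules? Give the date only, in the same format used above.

2019-04-27

The limitation period began to run on 2017-07-06.
The untolled deadline — 18 months after 2017-07-06 — is 2019-01-06.
Because the pending related arbitration ran from 2018-06-09 to 2018-09-28, the deadline is extended by 111 days to 2019-04-27.
None of the other events listed affects the running of the period under the stated rules.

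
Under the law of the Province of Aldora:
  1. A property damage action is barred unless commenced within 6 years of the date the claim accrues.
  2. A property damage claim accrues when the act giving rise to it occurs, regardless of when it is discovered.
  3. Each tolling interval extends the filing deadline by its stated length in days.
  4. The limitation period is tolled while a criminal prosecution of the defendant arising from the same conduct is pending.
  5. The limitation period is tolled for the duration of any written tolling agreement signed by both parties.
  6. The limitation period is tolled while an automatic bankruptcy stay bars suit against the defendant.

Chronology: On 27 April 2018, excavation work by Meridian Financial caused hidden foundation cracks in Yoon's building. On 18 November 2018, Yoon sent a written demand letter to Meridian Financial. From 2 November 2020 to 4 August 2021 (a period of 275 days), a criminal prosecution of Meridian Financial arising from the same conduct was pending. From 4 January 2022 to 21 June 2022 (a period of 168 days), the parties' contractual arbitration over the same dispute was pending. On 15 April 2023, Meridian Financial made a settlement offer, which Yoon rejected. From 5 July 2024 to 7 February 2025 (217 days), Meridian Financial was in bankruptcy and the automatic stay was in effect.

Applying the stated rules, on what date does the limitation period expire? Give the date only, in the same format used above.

1 September 2025

The claim accrued on 27 April 2018, when the wrongful act occurred.
Adding the 6 years base period to 27 April 2018 gives a deadline of 27 April 2024, before any tolling.
The period was tolled for 275 days by the pending criminal prosecution (2 November 2020 to 4 August 2021), pushing the deadline to 27 January 2025.
The period was tolled for 217 days by the automatic bankruptcy stay (5 July 2024 to 7 February 2025), pushing the deadline to 1 September 2025.
The pending related arbitration from 4 January 2022 to 21 June 2022 does not toll the period, because no stated rule makes a pending arbitration a tolling event.
Nothing else in the chronology tolls or restarts the period.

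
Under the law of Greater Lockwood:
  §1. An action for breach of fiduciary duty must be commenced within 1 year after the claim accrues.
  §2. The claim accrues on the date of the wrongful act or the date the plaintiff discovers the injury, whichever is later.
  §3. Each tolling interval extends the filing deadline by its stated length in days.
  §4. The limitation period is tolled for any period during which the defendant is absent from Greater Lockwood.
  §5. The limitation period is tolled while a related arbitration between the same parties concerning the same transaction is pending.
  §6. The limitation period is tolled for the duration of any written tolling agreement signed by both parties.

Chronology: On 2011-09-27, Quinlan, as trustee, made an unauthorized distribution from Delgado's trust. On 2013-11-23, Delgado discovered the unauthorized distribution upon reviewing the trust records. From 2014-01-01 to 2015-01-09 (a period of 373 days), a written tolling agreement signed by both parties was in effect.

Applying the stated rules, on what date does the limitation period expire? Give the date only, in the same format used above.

Because discovery on 2013-11-23 post-dates the 2011-09-27 act, accrual under the later-of rule falls on 2013-11-23.
Adding the 1 year base period to 2013-11-23 gives a deadline of 2014-11-23, before any tolling.
The written tolling agreement from 2014-01-01 to 2015-01-09 tolled the period for 373 days, extending the deadline to 2015-12-01.

2015-12-01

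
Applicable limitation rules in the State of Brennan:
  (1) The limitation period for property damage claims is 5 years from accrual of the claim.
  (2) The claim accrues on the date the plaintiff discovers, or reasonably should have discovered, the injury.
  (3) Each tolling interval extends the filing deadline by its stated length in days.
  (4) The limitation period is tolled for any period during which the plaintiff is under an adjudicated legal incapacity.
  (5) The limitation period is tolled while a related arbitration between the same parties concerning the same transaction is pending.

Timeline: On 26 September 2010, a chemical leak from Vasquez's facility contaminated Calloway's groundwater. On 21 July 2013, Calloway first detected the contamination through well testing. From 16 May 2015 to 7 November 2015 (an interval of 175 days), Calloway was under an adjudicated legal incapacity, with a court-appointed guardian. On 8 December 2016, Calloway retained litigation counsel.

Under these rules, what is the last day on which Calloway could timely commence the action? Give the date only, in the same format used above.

Under the discovery rule, the claim accrued on 21 July 2013, when Calloway discovered the injury — not on the 26 September 2010 date of the underlying act.
5 years from 21 July 2013 is 21 July 2018.
The plaintiff's legal incapacity from 16 May 2015 to 7 November 2015 tolled the period for 175 days, extending the deadline to 12 January 2019.
None of the other events listed affects the running of the period under the stated rules.

12 January 2019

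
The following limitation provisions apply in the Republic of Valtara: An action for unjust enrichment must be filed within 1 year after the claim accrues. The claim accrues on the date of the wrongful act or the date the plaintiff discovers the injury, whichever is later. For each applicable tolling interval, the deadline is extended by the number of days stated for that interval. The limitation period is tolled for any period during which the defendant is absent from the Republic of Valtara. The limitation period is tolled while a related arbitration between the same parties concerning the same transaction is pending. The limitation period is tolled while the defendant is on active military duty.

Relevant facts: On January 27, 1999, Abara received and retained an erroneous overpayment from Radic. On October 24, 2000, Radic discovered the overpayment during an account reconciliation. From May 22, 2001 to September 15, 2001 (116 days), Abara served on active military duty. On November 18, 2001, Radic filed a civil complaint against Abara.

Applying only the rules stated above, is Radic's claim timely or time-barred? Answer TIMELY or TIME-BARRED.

Because discovery on October 24, 2000 post-dates the January 27, 1999 act, accrual under the later-of rule falls on October 24, 2000.
The untolled deadline — 1 year after October 24, 2000 — is October 24, 2001.
The period was tolled for 116 days by the defendant's active military service (May 22, 2001 to September 15, 2001), pushing the deadline to February 17, 2002.
Radic filed on November 18, 2001, before the February 17, 2002 deadline, so the action is timely.

TIMELY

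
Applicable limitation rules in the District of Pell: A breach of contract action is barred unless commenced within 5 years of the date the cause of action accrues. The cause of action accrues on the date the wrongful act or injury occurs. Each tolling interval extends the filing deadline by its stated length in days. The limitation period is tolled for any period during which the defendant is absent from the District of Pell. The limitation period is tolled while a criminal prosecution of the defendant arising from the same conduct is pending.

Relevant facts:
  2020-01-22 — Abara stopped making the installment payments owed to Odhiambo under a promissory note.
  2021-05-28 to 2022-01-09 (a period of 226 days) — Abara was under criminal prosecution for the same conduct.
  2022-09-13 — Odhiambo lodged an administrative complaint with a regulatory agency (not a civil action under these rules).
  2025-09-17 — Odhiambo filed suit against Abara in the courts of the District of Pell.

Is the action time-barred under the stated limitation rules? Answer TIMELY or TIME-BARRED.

TIME-BARRED

The claim accrued on 2020-01-22, when the wrongful act occurred.
5 years from 2020-01-22 is 2025-01-22.
The pending criminal prosecution from 2021-05-28 to 2022-01-09 tolled the period for 226 days, extending the deadline to 2025-09-05.
The other events in the timeline have no effect on the limitation period under the stated rules.
The 2025-09-17 filing falls after the 2025-09-05 deadline; the claim is time-barred.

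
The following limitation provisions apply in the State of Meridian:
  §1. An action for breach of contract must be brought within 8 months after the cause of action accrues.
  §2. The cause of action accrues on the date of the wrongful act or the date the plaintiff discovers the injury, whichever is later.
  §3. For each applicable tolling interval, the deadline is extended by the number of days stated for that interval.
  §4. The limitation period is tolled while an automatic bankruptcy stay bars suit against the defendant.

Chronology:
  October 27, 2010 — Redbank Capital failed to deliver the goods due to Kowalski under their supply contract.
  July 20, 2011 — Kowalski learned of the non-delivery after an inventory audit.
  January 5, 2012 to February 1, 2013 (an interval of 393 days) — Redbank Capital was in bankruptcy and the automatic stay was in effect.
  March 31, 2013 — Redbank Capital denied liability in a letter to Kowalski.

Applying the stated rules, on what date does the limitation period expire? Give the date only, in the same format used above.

April 17, 2013

Because discovery on July 20, 2011 post-dates the October 27, 2010 act, accrual under the later-of rule falls on July 20, 2011.
Adding the 8 months base period to July 20, 2011 gives a deadline of March 20, 2012, before any tolling.
The automatic bankruptcy stay from January 5, 2012 to February 1, 2013 tolled the period for 393 days, extending the deadline to April 17, 2013.
None of the other events listed affects the running of the period under the stated rules.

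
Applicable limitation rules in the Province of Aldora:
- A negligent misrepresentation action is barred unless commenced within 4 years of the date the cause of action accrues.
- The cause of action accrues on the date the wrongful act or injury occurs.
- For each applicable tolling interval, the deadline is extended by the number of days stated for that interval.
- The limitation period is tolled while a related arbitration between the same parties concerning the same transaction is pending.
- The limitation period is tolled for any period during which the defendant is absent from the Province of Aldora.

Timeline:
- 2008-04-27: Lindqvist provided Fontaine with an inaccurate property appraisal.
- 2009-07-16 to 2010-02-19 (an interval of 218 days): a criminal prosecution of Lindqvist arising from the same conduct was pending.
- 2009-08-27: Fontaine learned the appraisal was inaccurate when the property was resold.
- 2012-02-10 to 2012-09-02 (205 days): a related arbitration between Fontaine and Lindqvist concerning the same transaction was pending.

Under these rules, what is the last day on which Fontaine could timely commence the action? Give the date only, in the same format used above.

2012-11-18

Because the rule ties accrual to occurrence, the claim accrued on 2008-04-27, not on the 2009-08-27 discovery date.
4 years from 2008-04-27 is 2012-04-27.
The pending related arbitration from 2012-02-10 to 2012-09-02 tolled the period for 205 days, extending the deadline to 2012-11-18.
Although a criminal prosecution ran from 2009-07-16 to 2010-02-19, the stated rules do not make that a tolling event, so it is disregarded.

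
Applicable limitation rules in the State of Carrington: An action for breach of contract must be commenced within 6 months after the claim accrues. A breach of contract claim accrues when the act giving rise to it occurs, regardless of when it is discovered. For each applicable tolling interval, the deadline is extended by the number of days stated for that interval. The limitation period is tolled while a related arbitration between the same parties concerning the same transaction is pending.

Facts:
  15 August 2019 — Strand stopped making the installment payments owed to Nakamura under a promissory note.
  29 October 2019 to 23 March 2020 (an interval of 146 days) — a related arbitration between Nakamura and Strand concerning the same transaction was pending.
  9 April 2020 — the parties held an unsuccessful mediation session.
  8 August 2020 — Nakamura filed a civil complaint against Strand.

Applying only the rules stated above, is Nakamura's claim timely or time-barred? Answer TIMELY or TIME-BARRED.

TIME-BARRED

The claim accrued on 15 August 2019, the date of the act.
Adding the 6 months base period to 15 August 2019 gives a deadline of 15 February 2020, before any tolling.
Because the pending related arbitration ran from 29 October 2019 to 23 March 2020, the deadline is extended by 146 days to 10 July 2020.
None of the other events listed affects the running of the period under the stated rules.
The 8 August 2020 filing falls after the 10 July 2020 deadline; the claim is time-barred.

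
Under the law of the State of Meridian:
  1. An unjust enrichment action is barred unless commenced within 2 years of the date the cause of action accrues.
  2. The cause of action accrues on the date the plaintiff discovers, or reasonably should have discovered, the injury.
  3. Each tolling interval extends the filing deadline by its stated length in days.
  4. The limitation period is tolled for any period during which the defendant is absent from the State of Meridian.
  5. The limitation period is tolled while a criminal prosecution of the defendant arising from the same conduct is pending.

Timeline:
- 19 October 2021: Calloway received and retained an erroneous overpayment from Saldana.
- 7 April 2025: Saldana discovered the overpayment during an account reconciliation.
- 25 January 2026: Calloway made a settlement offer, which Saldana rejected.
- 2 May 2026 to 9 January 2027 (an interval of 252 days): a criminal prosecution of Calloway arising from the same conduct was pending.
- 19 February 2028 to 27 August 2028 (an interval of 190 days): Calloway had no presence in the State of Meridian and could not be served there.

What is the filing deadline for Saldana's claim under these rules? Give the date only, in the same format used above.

Under the discovery rule, the claim accrued on 7 April 2025, when Saldana discovered the injury — not on the 19 October 2021 date of the underlying act.
Adding the 2 years base period to 7 April 2025 gives a deadline of 7 April 2027, before any tolling.
The pending criminal prosecution from 2 May 2026 to 9 January 2027 tolled the period for 252 days, extending the deadline to 15 December 2027.
The defendant's absence from the jurisdiction starting 19 February 2028 came too late — the period had run on 15 December 2027 — and so does not extend the deadline.
None of the other events listed affects the running of the period under the stated rules.

15 December 2027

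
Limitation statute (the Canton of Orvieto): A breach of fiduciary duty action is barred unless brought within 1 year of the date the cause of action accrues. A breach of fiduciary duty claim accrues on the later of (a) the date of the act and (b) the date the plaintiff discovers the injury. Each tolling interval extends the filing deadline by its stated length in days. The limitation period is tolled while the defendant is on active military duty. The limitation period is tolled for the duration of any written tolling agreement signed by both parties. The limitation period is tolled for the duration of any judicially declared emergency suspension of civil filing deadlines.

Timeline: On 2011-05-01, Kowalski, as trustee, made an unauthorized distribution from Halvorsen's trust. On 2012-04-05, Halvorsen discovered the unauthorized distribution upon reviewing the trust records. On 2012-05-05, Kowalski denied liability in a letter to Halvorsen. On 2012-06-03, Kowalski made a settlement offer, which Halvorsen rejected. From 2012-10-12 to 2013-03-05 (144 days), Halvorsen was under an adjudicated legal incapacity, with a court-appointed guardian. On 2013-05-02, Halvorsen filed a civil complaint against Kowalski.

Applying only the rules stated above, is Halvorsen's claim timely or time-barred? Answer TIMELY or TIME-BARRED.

The claim accrued on 2012-04-05 — the later of the 2011-05-01 act and the 2012-04-05 discovery.
1 year from 2012-04-05 is 2013-04-05.
No stated provision tolls the period for the plaintiff's incapacity, so the interval from 2012-10-12 to 2013-03-05 has no effect on the deadline.
None of the other events listed affects the running of the period under the stated rules.
The 2013-05-02 filing falls after the 2013-04-05 deadline; the claim is time-barred.

TIME-BARRED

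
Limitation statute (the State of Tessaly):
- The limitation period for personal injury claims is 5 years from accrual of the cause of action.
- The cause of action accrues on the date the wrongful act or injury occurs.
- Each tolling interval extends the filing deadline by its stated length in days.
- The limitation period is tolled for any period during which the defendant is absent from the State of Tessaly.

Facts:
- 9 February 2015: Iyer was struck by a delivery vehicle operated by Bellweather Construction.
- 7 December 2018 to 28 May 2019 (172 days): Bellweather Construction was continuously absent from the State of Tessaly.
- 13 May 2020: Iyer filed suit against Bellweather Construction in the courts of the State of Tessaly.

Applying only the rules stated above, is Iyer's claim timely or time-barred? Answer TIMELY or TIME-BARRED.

TIMELY

The cause of action accrued on 9 February 2015, the date of the act.
The untolled deadline — 5 years after 9 February 2015 — is 9 February 2020.
The defendant's absence from the jurisdiction from 7 December 2018 to 28 May 2019 tolled the period for 172 days, extending the deadline to 30 July 2020.
The 13 May 2020 filing precedes the 30 July 2020 deadline; the claim is timely.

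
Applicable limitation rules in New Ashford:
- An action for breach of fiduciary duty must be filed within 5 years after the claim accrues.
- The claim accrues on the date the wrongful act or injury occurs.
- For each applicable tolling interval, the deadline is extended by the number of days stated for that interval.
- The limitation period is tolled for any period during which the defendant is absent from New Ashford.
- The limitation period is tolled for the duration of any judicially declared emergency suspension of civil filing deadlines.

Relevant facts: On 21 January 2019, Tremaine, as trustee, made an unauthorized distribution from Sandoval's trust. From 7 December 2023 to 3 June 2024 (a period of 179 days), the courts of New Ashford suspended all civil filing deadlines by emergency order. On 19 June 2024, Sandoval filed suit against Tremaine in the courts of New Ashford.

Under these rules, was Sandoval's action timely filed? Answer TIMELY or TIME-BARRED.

TIMELY

The limitation period began to run on 21 January 2019.
The untolled deadline — 5 years after 21 January 2019 — is 21 January 2024.
The emergency suspension of filing deadlines from 7 December 2023 to 3 June 2024 tolled the period for 179 days, extending the deadline to 18 July 2024.
Filing on 19 June 2024 beat the 18 July 2024 deadline — the action is timely.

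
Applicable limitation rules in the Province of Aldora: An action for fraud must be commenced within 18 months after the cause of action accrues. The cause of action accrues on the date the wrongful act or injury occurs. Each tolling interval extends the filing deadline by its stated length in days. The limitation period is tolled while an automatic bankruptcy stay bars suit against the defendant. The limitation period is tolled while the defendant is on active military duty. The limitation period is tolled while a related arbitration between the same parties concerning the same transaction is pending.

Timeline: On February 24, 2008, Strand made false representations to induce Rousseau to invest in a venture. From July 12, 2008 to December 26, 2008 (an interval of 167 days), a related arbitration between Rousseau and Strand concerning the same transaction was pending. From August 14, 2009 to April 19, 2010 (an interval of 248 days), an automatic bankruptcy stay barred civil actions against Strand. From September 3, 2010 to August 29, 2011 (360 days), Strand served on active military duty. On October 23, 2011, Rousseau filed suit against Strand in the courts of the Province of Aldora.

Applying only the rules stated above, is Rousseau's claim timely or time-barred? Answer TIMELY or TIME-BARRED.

The claim accrued on February 24, 2008, when the wrongful act occurred.
The untolled deadline — 18 months after February 24, 2008 — is August 24, 2009.
The pending related arbitration from July 12, 2008 to December 26, 2008 tolled the period for 167 days, extending the deadline to February 7, 2010.
Because the automatic bankruptcy stay ran from August 14, 2009 to April 19, 2010, the deadline is extended by 248 days to October 13, 2010.
The period was tolled for 360 days by the defendant's active military service (September 3, 2010 to August 29, 2011), pushing the deadline to October 8, 2011.
Rousseau filed on October 23, 2011, after the October 8, 2011 deadline, so the action is time-barred.

TIME-BARRED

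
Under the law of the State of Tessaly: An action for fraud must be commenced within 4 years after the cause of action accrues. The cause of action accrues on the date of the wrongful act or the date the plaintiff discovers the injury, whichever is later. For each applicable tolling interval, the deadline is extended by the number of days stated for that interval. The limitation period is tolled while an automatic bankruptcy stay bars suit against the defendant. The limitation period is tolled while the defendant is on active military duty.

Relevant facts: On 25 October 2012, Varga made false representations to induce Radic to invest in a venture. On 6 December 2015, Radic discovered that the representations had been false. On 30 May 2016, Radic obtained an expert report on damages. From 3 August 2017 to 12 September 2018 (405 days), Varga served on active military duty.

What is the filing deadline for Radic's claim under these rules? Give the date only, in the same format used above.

Because discovery on 6 December 2015 post-dates the 25 October 2012 act, accrual under the later-of rule falls on 6 December 2015.
The untolled deadline — 4 years after 6 December 2015 — is 6 December 2019.
The period was tolled for 405 days by the defendant's active military service (3 August 2017 to 12 September 2018), pushing the deadline to 14 January 2021.
Nothing else in the chronology tolls or restarts the period.

14 January 2021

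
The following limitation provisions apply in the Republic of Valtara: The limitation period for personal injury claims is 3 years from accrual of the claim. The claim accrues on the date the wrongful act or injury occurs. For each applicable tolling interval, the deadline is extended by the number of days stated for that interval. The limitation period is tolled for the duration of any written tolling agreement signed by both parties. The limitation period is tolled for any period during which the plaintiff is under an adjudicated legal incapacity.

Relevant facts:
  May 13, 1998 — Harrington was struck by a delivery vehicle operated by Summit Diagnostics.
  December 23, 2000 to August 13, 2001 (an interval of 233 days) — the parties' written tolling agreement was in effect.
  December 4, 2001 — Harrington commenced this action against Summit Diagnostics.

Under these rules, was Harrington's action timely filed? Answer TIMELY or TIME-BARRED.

TIMELY

The limitation period began to run on May 13, 1998.
3 years from May 13, 1998 is May 13, 2001.
The period was tolled for 233 days by the written tolling agreement (December 23, 2000 to August 13, 2001), pushing the deadline to January 1, 2002.
Harrington filed on December 4, 2001, before the January 1, 2002 deadline, so the action is timely.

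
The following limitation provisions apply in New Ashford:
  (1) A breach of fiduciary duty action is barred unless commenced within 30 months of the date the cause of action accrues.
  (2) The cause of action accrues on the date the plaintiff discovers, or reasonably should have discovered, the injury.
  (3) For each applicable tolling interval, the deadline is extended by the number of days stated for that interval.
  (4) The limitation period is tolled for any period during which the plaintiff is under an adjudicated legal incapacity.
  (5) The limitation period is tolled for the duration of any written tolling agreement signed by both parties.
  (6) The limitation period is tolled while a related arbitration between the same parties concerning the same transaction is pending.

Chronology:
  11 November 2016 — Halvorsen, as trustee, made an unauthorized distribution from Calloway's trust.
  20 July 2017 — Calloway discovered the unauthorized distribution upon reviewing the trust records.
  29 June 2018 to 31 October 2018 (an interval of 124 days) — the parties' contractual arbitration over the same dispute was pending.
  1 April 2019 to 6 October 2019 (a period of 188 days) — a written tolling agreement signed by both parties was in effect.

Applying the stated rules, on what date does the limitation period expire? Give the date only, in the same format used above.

Accrual is tied to discovery, so the period began on 20 July 2017 rather than on 11 November 2016 when the act occurred.
The untolled deadline — 30 months after 20 July 2017 — is 20 January 2020.
The pending related arbitration from 29 June 2018 to 31 October 2018 tolled the period for 124 days, extending the deadline to 23 May 2020.
Because the written tolling agreement ran from 1 April 2019 to 6 October 2019, the deadline is extended by 188 days to 27 November 2020.

27 November 2020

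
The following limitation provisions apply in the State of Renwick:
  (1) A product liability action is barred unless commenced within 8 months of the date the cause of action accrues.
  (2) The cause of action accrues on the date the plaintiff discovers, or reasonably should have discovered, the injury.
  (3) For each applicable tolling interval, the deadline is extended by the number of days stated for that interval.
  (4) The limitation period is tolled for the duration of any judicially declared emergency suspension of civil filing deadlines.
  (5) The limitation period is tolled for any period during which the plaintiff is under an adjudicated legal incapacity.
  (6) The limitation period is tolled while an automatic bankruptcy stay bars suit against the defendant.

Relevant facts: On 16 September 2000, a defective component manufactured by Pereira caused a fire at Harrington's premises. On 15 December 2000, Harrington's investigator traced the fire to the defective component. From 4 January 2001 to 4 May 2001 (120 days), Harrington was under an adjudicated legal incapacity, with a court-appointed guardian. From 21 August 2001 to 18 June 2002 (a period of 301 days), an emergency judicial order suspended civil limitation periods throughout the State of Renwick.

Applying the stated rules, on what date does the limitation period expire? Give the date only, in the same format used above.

10 October 2002

Under the discovery rule, the claim accrued on 15 December 2000, when Harrington discovered the injury — not on the 16 September 2000 date of the underlying act.
8 months from 15 December 2000 is 15 August 2001.
The plaintiff's legal incapacity from 4 January 2001 to 4 May 2001 tolled the period for 120 days, extending the deadline to 13 December 2001.
The emergency suspension of filing deadlines from 21 August 2001 to 18 June 2002 tolled the period for 301 days, extending the deadline to 10 October 2002.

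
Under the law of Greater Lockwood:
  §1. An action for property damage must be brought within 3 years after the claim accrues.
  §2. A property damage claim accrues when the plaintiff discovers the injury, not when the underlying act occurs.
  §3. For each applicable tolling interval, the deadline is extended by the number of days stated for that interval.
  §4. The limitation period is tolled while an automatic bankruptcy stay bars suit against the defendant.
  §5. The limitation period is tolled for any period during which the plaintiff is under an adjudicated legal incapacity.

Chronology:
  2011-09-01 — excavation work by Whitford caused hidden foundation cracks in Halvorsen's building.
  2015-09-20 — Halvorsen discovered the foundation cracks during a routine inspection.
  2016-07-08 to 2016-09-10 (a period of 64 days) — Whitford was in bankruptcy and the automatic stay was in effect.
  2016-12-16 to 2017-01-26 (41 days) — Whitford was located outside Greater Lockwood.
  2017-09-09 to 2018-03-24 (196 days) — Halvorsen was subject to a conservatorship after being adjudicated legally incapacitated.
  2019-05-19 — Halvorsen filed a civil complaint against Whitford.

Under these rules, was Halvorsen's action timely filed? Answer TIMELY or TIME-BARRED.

TIMELY

Accrual is tied to discovery, so the period began on 2015-09-20 rather than on 2011-09-01 when the act occurred.
3 years from 2015-09-20 is 2018-09-20.
Because the automatic bankruptcy stay ran from 2016-07-08 to 2016-09-10, the deadline is extended by 64 days to 2018-11-23.
The period was tolled for 196 days by the plaintiff's legal incapacity (2017-09-09 to 2018-03-24), pushing the deadline to 2019-06-07.
Although the defendant's absence ran from 2016-12-16 to 2017-01-26, the stated rules do not make that a tolling event, so it is disregarded.
Halvorsen filed on 2019-05-19, before the 2019-06-07 deadline, so the action is timely.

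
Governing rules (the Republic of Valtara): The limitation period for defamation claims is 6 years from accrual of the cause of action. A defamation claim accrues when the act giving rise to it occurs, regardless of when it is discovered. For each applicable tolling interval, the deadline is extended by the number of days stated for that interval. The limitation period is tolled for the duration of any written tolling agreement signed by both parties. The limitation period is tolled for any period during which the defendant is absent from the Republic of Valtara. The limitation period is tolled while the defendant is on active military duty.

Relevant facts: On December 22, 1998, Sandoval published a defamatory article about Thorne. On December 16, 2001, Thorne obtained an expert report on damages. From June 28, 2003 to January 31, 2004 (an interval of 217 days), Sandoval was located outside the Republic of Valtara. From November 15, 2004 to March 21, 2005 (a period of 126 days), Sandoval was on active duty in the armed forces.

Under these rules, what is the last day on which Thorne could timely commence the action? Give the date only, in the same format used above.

The claim accrued on December 22, 1998, when the wrongful act occurred.
6 years from December 22, 1998 is December 22, 2004.
The period was tolled for 217 days by the defendant's absence from the jurisdiction (June 28, 2003 to January 31, 2004), pushing the deadline to July 27, 2005.
Because the defendant's active military service ran from November 15, 2004 to March 21, 2005, the deadline is extended by 126 days to November 30, 2005.
None of the other events listed affects the running of the period under the stated rules.

November 30, 2005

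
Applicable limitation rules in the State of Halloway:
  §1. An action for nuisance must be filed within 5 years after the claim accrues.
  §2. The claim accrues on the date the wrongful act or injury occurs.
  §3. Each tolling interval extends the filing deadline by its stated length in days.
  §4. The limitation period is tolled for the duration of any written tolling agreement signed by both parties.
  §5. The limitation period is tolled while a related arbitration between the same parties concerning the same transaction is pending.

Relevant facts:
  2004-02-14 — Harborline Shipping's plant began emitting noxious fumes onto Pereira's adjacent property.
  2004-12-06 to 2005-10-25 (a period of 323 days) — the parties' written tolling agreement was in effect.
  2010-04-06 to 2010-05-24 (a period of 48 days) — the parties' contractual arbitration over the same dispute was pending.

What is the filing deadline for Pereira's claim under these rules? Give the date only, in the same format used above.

The claim accrued on 2004-02-14, when the wrongful act occurred.
Adding the 5 years base period to 2004-02-14 gives a deadline of 2009-02-14, before any tolling.
The period was tolled for 323 days by the written tolling agreement (2004-12-06 to 2005-10-25), pushing the deadline to 2010-01-03.
The pending related arbitration starting 2010-04-06 came too late — the period had run on 2010-01-03 — and so does not extend the deadline.

2010-01-03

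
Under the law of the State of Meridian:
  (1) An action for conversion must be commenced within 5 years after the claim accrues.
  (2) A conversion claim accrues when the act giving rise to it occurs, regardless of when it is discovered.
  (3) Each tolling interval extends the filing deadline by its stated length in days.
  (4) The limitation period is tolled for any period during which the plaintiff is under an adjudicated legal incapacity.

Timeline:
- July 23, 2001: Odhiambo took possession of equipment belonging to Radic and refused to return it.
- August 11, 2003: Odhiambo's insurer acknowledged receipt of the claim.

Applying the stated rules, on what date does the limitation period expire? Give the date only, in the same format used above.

The claim accrued on July 23, 2001, the date of the act.
The untolled deadline — 5 years after July 23, 2001 — is July 23, 2006.
The other events in the timeline have no effect on the limitation period under the stated rules.

July 23, 2006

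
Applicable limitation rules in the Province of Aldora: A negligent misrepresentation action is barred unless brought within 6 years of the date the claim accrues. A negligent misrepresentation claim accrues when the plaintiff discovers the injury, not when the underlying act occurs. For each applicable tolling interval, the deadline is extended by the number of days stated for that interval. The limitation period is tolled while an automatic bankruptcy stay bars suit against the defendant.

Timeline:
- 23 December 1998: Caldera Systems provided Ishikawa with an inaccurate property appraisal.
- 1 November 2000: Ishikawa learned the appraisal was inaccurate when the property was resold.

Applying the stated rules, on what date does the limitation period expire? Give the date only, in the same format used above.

1 November 2006

Under the discovery rule, the claim accrued on 1 November 2000, when Ishikawa discovered the injury — not on the 23 December 1998 date of the underlying act.
6 years from 1 November 2000 is 1 November 2006.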